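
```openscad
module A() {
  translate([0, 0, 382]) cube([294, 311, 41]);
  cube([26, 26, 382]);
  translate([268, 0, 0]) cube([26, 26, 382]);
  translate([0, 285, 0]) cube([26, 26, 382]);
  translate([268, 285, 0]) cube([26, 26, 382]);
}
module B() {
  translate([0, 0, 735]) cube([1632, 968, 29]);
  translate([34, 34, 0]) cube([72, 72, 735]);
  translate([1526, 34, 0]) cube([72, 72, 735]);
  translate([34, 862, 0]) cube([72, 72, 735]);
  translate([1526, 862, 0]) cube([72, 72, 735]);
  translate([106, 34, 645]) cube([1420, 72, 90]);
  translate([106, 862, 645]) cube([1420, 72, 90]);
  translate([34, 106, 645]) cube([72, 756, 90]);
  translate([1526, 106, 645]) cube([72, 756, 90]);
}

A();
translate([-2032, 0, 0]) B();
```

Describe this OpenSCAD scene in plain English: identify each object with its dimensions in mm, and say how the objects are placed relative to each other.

A is a simple wooden stool: a rectangular seat 294 mm (x) by 311 mm (y), 41 mm thick, top face at z = 423 mm, on four square legs, each 26×26 mm in cross-section. The legs rest on z = 0, each flush with a corner of the seat.

B is a table with a 1632×968 mm rectangular top, 29 mm thick, top surface at z = 764 mm, supported by four 72×72 mm square legs, each inset 34 mm from the nearest pair of top edges, running from the floor. Four apron rails, 72 mm thick and 90 mm tall, run between adjacent legs with their top edges flush with the underside of the top and their outer faces flush with the legs' outer faces.

The table is on the floor beside the stool on its −x side.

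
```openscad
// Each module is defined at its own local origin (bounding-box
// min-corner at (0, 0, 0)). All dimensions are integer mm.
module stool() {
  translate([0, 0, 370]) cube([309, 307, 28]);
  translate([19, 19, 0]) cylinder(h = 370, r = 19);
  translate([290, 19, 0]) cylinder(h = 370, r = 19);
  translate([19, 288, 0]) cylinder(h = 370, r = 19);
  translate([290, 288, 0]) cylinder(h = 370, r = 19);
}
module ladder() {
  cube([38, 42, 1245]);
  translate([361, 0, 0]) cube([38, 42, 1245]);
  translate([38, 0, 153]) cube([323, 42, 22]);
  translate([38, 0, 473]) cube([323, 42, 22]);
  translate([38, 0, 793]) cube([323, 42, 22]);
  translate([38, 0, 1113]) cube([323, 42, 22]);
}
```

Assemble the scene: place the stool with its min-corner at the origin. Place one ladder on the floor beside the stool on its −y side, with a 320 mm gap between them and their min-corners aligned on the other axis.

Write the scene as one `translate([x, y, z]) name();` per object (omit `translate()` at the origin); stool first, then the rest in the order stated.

stool();
translate([0, -362, 0]) ladder();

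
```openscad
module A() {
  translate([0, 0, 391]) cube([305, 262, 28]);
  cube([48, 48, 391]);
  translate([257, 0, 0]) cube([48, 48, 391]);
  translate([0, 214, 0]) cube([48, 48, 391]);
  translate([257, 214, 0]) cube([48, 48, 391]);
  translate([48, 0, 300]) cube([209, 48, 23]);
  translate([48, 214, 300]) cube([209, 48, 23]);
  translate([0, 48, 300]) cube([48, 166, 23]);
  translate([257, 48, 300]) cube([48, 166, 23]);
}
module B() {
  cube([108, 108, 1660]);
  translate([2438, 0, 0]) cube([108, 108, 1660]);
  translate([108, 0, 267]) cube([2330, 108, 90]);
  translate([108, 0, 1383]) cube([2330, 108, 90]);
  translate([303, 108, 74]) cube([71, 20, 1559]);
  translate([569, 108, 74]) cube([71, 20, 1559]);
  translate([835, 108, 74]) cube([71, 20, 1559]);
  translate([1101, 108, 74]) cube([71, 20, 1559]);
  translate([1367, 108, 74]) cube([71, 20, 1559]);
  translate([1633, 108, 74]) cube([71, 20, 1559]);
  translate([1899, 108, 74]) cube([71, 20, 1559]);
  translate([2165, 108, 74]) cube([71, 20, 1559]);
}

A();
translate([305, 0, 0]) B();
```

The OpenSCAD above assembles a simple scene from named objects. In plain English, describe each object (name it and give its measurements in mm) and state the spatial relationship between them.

A is a four-legged stool. The seat is a 305×262×28 mm slab whose top surface is at z = 419 mm; four square legs, each 48×48 mm in cross-section, run from the floor (z = 0) to the underside of the seat, each flush with a corner of the seat. Four stretchers, 48 mm wide and 23 mm tall, connect adjacent legs with their undersides at z = 300 mm, each running between the inner faces of the legs it joins and aligned with the legs' outer faces on the other axis.

B is a fence section. Two 108×108 mm posts, 1660 mm tall, stand on the floor with a clear span of 2330 mm between their inner faces. Two horizontal rails of 108×90 mm section span the gap between the posts with their undersides at z = 267 mm and z = 1383 mm, flush with the posts' −y face. 8 pickets, each 71 mm wide, 20 mm thick and 1559 mm tall, are fixed to the +y face of the rails with their bottoms at z = 74 mm, evenly spaced across the span with equal gaps (rounded down to the nearest mm) at the −x end and between each pair — any rounding remainder accumulates at the +x end.

The fence section is against the stool's +x side, with their −y faces flush.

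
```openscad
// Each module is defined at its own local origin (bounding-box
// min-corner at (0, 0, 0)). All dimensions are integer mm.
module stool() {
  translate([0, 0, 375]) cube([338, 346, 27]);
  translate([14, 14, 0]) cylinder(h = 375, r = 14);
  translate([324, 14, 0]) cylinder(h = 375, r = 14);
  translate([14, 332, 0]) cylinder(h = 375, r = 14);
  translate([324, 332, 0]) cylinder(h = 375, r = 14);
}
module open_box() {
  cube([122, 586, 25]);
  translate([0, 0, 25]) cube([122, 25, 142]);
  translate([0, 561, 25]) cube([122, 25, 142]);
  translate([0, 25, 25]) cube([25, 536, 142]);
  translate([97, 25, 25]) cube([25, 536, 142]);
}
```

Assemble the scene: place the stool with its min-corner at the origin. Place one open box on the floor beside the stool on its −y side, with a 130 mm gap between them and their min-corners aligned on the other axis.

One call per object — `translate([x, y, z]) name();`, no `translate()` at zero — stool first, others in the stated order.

stool();
translate([0, -716, 0]) open_box();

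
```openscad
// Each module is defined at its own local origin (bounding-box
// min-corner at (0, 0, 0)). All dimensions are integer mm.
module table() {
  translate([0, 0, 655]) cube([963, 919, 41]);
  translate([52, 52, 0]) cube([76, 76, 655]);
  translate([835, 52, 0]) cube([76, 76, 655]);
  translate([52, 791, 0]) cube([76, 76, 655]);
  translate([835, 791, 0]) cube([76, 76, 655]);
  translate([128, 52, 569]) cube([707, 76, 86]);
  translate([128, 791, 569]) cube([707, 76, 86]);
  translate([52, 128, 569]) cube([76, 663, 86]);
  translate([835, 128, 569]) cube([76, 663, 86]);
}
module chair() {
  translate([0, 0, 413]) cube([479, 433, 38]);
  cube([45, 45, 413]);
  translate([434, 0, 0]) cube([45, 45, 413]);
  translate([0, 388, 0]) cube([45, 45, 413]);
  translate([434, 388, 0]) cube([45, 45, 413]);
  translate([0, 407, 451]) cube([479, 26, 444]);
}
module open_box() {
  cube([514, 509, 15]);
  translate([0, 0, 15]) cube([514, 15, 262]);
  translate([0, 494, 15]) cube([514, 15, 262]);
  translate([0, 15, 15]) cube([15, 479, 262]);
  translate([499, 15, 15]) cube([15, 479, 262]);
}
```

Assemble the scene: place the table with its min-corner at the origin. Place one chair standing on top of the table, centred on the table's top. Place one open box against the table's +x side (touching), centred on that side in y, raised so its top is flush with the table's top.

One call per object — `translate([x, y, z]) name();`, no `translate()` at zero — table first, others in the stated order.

table();
translate([242, 243, 696]) chair();
translate([963, 205, 419]) open_box();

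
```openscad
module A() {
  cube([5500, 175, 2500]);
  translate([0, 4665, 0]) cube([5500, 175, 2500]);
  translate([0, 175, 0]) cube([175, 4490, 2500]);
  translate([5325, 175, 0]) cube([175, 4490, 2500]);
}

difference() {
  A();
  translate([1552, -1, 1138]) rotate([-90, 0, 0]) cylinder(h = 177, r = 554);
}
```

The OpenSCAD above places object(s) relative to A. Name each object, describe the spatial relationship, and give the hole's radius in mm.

The subtracted cylinder has r = 554 mm.

A is a house frame. The house frame has a circular hole through its front wall. The hole's radius is 554 mm.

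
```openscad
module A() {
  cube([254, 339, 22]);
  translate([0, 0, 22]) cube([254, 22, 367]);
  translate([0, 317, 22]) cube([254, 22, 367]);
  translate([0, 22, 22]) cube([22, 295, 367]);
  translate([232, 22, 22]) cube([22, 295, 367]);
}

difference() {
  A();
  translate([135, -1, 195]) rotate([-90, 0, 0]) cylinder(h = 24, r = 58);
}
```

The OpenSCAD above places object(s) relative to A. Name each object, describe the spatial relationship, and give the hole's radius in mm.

A is an open box. The open box has a circular hole through its front wall. The hole's radius is 58 mm.

The subtracted cylinder has r = 58 mm.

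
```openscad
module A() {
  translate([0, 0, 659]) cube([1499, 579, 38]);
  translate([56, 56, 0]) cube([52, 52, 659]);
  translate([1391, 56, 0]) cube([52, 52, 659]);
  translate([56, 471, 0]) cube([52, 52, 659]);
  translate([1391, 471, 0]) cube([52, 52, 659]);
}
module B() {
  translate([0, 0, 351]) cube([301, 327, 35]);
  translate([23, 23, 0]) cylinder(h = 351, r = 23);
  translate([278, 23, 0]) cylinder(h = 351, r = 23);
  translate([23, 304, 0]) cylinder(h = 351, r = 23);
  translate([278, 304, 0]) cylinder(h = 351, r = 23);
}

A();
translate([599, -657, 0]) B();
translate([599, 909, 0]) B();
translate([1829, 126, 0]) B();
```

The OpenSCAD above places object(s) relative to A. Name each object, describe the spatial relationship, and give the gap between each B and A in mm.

A is a table. B is a stool. Three stools sit around the table at the −y, +y, +x sides. The gap between each stool and the table is 330 mm.

Each stool's nearest face is 330 mm from the table's bounding box.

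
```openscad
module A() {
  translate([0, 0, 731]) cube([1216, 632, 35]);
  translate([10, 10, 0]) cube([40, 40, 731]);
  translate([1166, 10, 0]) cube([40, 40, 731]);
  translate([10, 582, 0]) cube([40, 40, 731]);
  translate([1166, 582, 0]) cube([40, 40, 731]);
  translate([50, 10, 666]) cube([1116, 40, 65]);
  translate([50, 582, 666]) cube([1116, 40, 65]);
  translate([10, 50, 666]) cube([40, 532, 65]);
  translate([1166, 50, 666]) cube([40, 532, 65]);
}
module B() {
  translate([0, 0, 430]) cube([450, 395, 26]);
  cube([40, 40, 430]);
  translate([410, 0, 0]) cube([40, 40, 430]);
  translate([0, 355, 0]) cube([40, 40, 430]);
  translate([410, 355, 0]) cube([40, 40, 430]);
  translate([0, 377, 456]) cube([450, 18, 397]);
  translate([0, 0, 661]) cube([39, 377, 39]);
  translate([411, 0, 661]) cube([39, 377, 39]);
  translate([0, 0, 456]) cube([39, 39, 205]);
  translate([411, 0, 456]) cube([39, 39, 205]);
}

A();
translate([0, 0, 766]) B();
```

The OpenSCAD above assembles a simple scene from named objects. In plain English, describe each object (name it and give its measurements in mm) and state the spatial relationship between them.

A is a table with a 1216×632 mm rectangular top, 35 mm thick, top surface at z = 766 mm, supported by four 40×40 mm square legs, each inset 10 mm from the nearest pair of top edges, running from the floor. Four apron rails, 40 mm thick and 65 mm tall, run between adjacent legs with their top edges flush with the underside of the top and their outer faces flush with the legs' outer faces.

B is a chair. The seat is a 450×395×26 mm slab with its top at z = 456 mm, on four 40×40 mm corner legs (flush with the seat edges, standing on z = 0). A flat backrest 18 mm thick, 397 mm tall, spans the full seat width and rises from the seat top along its +y edge, rear face flush with the rear of the seat. Two armrests of 39×39 mm section run along each side from the seat's front edge to the front of the backrest, top faces 244 mm above the seat top and outer faces flush with the seat's x-edges; a 39×39 mm post under the front of each armrest stands on the seat at the front corner.

The chair is on top of the table.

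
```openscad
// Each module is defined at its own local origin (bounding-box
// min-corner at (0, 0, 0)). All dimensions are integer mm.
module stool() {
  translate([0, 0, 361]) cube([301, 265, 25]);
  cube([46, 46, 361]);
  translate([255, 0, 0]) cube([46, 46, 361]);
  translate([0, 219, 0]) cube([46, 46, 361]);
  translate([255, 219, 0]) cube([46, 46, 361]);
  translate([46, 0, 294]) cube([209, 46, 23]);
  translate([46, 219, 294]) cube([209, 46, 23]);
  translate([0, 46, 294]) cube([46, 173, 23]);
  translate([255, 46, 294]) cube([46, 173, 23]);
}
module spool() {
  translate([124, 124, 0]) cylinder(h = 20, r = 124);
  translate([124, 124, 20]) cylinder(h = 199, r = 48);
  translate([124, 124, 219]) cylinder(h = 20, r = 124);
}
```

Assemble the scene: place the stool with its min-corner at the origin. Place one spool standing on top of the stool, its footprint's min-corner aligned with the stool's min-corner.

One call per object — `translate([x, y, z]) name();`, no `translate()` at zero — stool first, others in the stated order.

stool();
translate([0, 0, 386]) spool();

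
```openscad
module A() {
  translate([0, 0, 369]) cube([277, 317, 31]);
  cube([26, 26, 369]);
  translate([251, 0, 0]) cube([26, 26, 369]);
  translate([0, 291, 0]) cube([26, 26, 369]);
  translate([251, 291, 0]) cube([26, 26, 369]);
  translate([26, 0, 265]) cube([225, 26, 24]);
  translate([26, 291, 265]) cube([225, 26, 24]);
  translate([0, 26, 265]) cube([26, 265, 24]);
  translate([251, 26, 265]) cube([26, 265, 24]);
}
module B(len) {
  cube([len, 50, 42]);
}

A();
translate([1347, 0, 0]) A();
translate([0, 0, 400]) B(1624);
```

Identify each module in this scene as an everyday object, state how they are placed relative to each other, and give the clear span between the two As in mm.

A is a stool. B is a beam. A beam spans the tops of two stools. The clear span between the two stools is 1070 mm.

Second stool starts at x = 1347; first ends at x = 277; clear span = 1347 − 277 = 1070 mm.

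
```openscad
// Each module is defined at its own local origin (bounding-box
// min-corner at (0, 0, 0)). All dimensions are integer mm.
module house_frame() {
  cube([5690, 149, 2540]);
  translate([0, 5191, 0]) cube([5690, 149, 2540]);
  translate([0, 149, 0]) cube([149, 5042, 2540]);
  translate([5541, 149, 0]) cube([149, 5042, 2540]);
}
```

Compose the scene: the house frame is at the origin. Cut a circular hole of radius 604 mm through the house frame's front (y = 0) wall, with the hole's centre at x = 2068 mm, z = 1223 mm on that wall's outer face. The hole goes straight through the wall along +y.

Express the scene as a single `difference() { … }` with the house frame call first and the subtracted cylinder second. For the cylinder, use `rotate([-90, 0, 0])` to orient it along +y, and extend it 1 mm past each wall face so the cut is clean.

difference() {
  house_frame();
  translate([2068, -1, 1223]) rotate([-90, 0, 0]) cylinder(h = 151, r = 604);
}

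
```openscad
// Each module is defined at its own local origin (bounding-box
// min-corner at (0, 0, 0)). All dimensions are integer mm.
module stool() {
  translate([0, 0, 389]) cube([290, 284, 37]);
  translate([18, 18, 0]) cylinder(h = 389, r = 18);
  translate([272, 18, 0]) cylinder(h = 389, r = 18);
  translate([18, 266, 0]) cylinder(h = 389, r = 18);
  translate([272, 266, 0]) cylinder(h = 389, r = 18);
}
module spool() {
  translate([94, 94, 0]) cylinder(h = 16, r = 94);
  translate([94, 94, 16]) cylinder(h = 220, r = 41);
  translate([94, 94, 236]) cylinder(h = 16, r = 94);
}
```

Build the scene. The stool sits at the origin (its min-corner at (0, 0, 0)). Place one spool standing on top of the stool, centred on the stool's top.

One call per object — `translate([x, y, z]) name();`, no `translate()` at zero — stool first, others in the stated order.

stool();
translate([51, 48, 426]) spool();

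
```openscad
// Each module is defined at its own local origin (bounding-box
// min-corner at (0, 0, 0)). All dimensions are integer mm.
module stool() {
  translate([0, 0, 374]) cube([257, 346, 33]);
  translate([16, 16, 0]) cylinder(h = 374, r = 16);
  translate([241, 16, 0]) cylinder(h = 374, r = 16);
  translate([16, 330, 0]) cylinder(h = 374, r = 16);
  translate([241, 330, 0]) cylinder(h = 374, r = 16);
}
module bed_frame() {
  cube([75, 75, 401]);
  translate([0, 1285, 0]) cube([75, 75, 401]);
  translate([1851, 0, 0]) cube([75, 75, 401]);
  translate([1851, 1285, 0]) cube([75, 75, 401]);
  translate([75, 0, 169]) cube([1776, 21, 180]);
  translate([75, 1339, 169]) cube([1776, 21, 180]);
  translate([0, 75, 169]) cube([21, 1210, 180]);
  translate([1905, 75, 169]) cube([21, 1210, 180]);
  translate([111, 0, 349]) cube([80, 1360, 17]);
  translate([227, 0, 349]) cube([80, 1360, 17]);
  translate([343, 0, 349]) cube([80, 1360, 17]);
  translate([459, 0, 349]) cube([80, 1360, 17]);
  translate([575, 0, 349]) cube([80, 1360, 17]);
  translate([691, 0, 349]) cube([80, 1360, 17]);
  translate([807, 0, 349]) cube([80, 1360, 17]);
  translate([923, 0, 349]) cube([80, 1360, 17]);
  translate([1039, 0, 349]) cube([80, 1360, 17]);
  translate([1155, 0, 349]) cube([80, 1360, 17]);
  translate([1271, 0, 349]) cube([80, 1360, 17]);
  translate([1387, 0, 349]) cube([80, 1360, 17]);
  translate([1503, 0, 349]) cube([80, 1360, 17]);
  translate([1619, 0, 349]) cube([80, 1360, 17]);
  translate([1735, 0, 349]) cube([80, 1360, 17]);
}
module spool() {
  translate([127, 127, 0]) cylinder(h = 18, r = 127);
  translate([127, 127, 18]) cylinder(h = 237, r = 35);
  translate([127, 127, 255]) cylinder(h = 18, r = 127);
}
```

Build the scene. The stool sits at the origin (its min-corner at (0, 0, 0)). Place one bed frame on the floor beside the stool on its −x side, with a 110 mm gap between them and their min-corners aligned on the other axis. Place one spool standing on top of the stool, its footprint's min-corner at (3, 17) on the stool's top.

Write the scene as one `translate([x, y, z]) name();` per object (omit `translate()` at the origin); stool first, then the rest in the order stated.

stool();
translate([-2036, 0, 0]) bed_frame();
translate([3, 17, 407]) spool();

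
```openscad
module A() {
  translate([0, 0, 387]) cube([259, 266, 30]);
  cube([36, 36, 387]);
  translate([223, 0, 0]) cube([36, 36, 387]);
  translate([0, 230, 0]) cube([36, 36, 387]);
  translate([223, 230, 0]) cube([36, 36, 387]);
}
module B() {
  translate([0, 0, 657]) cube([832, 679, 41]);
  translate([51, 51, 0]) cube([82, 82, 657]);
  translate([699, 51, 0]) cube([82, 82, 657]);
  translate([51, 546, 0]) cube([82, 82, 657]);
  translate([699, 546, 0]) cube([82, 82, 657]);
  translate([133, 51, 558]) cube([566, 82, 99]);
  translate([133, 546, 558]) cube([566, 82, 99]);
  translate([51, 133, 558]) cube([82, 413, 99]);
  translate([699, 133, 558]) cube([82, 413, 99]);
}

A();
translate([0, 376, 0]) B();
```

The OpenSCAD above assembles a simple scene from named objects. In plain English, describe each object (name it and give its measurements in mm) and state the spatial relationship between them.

A is a four-legged stool. The seat is 259×266 mm, 30 mm thick, top at z = 417 mm. It stands on four square legs, each 36×36 mm in cross-section, from z = 0 to the seat underside, each flush with a corner of the seat.

B is a table with a 832×679 mm rectangular top, 41 mm thick, top surface at z = 698 mm, supported by four 82×82 mm square legs, each inset 51 mm from the nearest pair of top edges, running from the floor. Four apron rails, 82 mm thick and 99 mm tall, run between adjacent legs with their top edges flush with the underside of the top and their outer faces flush with the legs' outer faces.

The table is on the floor beside the stool on its +y side.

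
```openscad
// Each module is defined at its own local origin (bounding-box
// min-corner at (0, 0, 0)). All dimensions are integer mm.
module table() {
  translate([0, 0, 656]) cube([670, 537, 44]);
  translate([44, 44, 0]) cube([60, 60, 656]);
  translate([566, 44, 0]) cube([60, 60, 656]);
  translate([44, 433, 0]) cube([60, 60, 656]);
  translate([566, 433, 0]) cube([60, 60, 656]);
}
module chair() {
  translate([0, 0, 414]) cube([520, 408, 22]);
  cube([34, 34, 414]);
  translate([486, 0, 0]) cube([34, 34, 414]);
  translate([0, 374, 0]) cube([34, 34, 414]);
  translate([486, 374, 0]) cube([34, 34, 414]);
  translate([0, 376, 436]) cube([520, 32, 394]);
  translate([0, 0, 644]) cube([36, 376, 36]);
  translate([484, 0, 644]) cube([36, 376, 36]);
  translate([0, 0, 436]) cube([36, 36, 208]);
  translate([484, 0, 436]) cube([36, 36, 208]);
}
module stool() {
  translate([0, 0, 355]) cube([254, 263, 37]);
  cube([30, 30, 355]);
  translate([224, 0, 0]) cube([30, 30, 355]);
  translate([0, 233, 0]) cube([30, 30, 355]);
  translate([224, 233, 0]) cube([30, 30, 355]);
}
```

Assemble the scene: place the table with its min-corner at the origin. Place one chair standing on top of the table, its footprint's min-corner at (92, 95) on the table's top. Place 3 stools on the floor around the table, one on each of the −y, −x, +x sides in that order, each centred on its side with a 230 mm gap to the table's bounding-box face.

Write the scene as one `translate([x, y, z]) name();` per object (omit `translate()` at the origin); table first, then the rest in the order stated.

table();
translate([92, 95, 700]) chair();
translate([208, -493, 0]) stool();
translate([-484, 137, 0]) stool();
translate([900, 137, 0]) stool();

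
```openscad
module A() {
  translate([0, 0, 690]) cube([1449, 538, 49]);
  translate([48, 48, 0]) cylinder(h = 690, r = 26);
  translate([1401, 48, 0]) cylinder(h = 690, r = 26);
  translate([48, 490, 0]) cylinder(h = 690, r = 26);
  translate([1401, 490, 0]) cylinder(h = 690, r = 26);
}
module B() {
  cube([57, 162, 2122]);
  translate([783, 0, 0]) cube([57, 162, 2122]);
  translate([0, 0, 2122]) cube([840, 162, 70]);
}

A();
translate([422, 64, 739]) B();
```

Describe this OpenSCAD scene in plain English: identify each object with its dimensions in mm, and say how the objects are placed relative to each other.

A is a table with a 1449×538 mm rectangular top, 49 mm thick, top surface at z = 739 mm, supported by four round legs of 52 mm diameter, each leg's bounding box inset 22 mm from the nearest pair of top edges, running from the floor.

B is a door frame. The clear opening is 726 mm wide and 2122 mm high. Two 57 mm wide jambs, 162 mm deep, stand either side of the opening from the floor to the top of the opening. A 70 mm thick head sits across the top of both jambs, spanning the full outside width of the frame.

The door frame is on top of the table.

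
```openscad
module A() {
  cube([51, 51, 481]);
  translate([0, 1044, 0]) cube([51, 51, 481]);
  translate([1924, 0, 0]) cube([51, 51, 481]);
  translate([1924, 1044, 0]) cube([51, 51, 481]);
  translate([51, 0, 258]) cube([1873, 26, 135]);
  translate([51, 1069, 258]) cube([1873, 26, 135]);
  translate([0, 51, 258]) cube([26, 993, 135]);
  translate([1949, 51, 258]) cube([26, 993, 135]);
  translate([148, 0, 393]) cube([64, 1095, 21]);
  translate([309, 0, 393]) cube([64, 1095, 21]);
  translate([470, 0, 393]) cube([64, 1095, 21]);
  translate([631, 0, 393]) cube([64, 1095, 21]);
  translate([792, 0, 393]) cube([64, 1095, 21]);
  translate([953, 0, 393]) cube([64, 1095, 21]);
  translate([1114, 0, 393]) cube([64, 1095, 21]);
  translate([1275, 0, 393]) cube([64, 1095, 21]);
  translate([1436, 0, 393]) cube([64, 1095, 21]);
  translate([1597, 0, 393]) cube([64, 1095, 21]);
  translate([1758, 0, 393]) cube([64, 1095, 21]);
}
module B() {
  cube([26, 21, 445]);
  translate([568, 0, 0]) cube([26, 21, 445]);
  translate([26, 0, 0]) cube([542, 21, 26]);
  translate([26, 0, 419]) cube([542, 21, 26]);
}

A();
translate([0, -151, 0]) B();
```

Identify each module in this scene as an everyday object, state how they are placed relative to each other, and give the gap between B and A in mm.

A is a bed frame. B is a picture frame. The picture frame is on the floor beside the bed frame on its −y side. The gap between the picture frame and the bed frame is 130 mm.

The picture frame's nearest face is 130 mm from the bed frame's −y face.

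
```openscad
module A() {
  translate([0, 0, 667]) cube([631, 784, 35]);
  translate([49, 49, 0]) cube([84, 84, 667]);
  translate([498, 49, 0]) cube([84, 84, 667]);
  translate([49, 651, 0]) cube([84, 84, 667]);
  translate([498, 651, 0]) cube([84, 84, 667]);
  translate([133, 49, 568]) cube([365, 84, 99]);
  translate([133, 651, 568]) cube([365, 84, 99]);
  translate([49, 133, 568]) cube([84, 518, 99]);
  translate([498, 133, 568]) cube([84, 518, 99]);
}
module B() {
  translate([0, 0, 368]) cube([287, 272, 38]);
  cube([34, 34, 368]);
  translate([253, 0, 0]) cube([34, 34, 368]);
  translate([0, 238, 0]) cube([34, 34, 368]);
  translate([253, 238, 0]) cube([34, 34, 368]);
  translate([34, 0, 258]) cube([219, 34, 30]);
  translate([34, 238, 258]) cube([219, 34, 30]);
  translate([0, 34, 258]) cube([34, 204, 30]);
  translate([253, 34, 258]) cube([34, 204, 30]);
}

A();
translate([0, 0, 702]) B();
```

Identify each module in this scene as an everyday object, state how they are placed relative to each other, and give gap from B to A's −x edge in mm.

A is a table. B is a stool. The stool is on top of the table. The gap from the stool to the table's −x edge is 0 mm.

The stool's min-x is at 0; the table's min-x is 0; gap = 0 mm.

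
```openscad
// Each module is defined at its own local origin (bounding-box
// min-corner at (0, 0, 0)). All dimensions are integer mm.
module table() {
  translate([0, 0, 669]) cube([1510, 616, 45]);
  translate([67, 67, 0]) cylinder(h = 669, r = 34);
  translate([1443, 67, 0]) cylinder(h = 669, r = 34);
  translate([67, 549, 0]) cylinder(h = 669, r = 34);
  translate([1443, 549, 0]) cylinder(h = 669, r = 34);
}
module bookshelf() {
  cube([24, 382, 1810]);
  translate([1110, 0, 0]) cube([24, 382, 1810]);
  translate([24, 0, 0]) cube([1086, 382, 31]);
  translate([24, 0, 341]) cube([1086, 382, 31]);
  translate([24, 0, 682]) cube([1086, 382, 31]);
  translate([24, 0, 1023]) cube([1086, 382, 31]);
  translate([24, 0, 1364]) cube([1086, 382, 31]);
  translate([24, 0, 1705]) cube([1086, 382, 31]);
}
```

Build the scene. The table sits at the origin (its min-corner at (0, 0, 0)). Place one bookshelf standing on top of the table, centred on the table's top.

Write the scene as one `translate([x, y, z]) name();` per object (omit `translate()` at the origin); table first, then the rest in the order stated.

table();
translate([188, 117, 714]) bookshelf();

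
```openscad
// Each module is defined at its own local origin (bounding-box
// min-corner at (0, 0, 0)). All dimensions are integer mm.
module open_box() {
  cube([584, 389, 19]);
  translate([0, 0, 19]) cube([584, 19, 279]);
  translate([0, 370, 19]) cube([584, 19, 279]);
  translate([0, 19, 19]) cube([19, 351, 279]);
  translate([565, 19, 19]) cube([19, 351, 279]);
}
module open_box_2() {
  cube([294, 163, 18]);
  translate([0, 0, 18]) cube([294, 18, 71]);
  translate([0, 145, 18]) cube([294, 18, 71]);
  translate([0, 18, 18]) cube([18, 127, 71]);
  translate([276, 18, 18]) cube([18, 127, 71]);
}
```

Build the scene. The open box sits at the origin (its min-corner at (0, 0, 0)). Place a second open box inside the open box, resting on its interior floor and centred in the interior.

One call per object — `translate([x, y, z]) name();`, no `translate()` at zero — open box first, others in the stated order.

open_box();
translate([145, 113, 19]) open_box_2();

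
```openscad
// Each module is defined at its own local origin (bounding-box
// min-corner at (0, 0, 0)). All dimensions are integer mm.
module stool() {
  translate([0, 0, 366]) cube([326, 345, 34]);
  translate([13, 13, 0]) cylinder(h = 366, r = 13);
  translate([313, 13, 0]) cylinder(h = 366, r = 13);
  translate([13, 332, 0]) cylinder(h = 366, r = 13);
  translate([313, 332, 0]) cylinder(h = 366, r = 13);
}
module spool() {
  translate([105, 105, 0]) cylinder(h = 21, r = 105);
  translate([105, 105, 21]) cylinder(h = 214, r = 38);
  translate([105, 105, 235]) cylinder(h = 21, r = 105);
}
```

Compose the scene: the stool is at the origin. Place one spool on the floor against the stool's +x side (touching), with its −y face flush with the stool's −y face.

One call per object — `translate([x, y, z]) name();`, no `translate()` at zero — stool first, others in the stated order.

stool();
translate([326, 0, 0]) spool();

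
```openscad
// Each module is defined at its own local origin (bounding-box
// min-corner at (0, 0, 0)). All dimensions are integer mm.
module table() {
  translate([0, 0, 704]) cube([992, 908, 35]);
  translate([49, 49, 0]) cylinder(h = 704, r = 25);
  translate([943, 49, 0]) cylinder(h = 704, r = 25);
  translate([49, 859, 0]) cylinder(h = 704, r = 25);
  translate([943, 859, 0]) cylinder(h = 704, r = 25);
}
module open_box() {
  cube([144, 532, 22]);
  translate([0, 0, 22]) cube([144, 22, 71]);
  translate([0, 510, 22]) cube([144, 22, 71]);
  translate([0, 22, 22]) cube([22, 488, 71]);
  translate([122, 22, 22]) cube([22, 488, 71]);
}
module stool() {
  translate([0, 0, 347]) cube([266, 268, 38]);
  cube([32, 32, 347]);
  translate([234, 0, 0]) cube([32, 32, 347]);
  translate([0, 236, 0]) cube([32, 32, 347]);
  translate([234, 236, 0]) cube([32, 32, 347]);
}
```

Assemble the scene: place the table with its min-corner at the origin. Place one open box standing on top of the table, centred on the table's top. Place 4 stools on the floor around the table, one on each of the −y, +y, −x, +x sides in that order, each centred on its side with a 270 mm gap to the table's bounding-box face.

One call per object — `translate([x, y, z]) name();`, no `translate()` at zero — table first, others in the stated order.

table();
translate([424, 188, 739]) open_box();
translate([363, -538, 0]) stool();
translate([363, 1178, 0]) stool();
translate([-536, 320, 0]) stool();
translate([1262, 320, 0]) stool();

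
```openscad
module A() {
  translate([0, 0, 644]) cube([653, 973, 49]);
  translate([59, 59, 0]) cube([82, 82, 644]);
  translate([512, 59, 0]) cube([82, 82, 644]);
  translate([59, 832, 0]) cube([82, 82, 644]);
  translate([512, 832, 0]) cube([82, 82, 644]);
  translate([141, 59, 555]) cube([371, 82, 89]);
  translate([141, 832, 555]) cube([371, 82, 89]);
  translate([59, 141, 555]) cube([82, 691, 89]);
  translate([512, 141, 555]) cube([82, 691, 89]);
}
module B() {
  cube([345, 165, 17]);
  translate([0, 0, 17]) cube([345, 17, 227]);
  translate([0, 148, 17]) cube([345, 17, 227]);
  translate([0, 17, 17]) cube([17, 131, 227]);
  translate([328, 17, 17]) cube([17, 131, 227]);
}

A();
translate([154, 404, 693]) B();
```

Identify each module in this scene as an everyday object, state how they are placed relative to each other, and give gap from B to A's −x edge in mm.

The open box's min-x is at 154; the table's min-x is 0; gap = 154 mm.

A is a table. B is an open box. The open box is on top of the table, centred. The gap from the open box to the table's −x edge is 154 mm.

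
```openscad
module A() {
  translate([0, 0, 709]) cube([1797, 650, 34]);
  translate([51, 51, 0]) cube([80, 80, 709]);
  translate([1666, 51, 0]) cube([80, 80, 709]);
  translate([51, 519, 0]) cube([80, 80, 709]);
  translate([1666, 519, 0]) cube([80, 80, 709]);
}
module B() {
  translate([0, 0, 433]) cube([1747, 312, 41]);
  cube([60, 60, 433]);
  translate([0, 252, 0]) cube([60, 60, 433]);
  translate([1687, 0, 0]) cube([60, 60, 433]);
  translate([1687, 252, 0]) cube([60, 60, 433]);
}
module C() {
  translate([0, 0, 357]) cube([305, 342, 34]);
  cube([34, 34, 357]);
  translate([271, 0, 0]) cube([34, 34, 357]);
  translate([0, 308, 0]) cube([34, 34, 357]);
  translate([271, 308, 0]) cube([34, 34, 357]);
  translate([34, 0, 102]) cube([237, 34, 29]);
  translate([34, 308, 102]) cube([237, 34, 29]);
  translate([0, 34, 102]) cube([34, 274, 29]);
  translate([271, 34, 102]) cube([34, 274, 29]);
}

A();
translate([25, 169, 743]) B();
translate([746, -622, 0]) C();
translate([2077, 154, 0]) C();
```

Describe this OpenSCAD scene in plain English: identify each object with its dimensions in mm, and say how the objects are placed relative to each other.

A is a rectangular dining table. The top is 1797×650×34 mm with its upper surface at z = 743 mm. It stands on four 80×80 mm square legs, each inset 51 mm from the nearest pair of top edges, running from the floor to the underside of the top.

B is a bench: a 1747×312 mm seat slab, 41 mm thick, top at z = 474 mm, on four 60×60 mm square legs flush with the seat corners and standing on z = 0.

C is a four-legged stool. The seat is 305×342 mm, 34 mm thick, top at z = 391 mm. It stands on four square legs, each 34×34 mm in cross-section, from z = 0 to the seat underside, each flush with a corner of the seat. Four stretchers, 34 mm wide and 29 mm tall, connect adjacent legs with their undersides at z = 102 mm, each running between the inner faces of the legs it joins and aligned with the legs' outer faces on the other axis.

The bench is on top of the table, centred. Two stools sit around the table at the −y, +x sides.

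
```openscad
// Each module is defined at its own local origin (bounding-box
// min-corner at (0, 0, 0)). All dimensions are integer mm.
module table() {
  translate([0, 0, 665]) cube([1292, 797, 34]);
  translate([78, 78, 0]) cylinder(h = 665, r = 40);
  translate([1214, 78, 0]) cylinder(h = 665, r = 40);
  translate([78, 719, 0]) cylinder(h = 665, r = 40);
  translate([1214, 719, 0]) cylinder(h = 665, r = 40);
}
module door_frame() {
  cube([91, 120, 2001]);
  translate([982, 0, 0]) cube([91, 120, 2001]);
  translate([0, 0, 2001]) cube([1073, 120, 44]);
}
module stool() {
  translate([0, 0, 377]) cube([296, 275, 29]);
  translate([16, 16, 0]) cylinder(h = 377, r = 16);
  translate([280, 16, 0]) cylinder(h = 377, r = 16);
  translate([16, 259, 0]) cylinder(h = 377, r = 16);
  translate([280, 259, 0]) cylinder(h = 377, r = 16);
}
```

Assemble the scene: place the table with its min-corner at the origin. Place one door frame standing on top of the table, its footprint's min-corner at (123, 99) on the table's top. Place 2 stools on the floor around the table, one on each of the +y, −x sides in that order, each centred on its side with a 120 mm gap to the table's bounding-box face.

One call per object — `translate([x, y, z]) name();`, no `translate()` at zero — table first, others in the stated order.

table();
translate([123, 99, 699]) door_frame();
translate([498, 917, 0]) stool();
translate([-416, 261, 0]) stool();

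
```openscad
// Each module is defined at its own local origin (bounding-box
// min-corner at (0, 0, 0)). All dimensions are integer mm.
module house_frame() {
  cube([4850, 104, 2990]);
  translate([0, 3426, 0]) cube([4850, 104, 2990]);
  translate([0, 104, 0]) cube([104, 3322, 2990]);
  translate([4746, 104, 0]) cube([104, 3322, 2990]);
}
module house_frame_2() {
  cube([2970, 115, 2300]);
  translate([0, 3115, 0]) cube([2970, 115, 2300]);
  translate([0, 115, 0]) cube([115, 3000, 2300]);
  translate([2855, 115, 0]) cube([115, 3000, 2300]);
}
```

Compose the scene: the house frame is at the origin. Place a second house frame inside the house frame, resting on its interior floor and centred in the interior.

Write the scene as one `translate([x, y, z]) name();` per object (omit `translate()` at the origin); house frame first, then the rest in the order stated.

house_frame();
translate([940, 150, 0]) house_frame_2();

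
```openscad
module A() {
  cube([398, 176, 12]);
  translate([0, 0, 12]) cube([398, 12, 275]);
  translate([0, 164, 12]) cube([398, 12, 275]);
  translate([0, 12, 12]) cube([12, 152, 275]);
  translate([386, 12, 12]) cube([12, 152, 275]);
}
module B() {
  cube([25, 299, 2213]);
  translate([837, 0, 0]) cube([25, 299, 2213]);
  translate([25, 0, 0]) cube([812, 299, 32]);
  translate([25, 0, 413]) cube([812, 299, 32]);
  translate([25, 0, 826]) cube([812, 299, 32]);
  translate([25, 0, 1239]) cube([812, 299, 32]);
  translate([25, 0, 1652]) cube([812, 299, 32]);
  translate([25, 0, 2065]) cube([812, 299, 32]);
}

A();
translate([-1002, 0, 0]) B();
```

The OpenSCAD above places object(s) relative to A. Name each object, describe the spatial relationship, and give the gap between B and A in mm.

A is an open box. B is a bookshelf. The bookshelf is on the floor beside the open box on its −x side. The gap between the bookshelf and the open box is 140 mm.

The bookshelf's nearest face is 140 mm from the open box's −x face.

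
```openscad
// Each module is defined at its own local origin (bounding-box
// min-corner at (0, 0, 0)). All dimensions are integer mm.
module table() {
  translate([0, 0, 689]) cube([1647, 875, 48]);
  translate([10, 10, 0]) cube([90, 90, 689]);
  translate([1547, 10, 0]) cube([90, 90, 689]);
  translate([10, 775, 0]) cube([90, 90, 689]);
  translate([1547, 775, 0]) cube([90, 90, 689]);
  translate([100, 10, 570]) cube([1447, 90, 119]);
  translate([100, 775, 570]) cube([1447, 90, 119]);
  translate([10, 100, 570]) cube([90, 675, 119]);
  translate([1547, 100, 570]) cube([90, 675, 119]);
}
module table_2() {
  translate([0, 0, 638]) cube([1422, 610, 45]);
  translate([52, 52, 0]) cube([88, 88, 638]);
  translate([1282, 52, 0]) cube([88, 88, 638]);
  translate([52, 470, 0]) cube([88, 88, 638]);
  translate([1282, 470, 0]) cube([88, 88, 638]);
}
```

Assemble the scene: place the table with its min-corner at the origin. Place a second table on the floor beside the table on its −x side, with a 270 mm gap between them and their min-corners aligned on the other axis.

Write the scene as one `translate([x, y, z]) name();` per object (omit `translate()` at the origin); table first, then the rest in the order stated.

table();
translate([-1692, 0, 0]) table_2();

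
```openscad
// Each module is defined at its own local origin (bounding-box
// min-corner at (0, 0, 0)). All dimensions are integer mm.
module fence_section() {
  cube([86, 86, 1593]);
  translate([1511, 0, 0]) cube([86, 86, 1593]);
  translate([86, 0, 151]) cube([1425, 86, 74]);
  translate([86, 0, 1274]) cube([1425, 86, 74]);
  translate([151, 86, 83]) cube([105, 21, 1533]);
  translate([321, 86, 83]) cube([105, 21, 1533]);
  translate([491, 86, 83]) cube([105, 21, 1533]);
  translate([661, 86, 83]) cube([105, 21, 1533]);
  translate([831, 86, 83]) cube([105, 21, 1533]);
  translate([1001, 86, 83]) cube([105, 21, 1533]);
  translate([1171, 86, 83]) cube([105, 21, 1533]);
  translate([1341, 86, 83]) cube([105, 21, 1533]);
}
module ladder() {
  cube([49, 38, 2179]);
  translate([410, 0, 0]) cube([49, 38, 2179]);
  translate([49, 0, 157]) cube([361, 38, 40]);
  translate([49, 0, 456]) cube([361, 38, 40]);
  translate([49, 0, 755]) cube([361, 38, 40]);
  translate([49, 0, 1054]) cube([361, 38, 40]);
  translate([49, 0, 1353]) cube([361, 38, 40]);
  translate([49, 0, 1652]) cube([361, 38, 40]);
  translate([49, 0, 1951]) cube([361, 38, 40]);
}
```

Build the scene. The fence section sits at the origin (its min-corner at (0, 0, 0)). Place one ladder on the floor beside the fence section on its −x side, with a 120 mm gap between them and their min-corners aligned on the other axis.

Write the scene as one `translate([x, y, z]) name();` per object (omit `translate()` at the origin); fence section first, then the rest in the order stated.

fence_section();
translate([-579, 0, 0]) ladder();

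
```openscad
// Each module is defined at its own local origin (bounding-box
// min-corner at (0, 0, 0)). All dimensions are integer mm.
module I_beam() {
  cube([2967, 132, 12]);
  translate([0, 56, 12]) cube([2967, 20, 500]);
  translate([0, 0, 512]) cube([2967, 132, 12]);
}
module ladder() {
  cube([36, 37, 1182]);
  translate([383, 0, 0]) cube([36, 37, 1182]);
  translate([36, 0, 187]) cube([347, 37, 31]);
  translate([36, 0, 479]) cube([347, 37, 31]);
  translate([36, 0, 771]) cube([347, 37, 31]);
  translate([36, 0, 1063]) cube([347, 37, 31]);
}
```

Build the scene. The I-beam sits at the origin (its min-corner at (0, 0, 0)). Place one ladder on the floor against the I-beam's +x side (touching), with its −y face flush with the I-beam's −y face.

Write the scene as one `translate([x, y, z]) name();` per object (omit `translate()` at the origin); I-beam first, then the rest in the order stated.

I_beam();
translate([2967, 0, 0]) ladder();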